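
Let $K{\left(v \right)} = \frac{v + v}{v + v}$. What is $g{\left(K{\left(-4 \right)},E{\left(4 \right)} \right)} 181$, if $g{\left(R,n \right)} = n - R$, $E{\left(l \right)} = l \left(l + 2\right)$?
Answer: $4163$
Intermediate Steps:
$E{\left(l \right)} = l \left(2 + l\right)$
$K{\left(v \right)} = 1$ ($K{\left(v \right)} = \frac{2 v}{2 v} = 2 v \frac{1}{2 v} = 1$)
$g{\left(K{\left(-4 \right)},E{\left(4 \right)} \right)} 181 = \left(4 \left(2 + 4\right) - 1\right) 181 = \left(4 \cdot 6 - 1\right) 181 = \left(24 - 1\right) 181 = 23 \cdot 181 = 4163$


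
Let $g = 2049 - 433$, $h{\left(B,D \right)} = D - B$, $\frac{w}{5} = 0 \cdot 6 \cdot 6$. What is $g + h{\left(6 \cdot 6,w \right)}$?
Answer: $1580$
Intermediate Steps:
$w = 0$ ($w = 5 \cdot 0 \cdot 6 \cdot 6 = 5 \cdot 0 \cdot 6 = 5 \cdot 0 = 0$)
$g = 1616$ ($g = 2049 - 433 = 1616$)
$g + h{\left(6 \cdot 6,w \right)} = 1616 + \left(0 - 6 \cdot 6\right) = 1616 + \left(0 - 36\right) = 1616 - 36 = 1580$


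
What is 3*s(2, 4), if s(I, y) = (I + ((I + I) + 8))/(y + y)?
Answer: 21/4 ≈ 5.2500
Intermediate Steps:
s(I, y) = (8 + 3*I)/(2*y) (s(I, y) = (I + (2*I + 8))/((2*y)) = (I + (8 + 2*I))*(1/(2*y)) = (8 + 3*I)*(1/(2*y)) = (8 + 3*I)/(2*y))
3*s(2, 4) = 3*((½)*(8 + 3*2)/4) = 3*((½)*(¼)*(8 + 6)) = 3*((½)*(¼)*14) = 3*(7/4) = 21/4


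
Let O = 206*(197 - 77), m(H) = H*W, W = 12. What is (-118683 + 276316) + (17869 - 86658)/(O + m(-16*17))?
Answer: 3382104859/21456 ≈ 1.5763e+5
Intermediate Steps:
m(H) = 12*H (m(H) = H*12 = 12*H)
O = 24720 (O = 206*120 = 24720)
(-118683 + 276316) + (17869 - 86658)/(O + m(-16*17)) = (-118683 + 276316) + (17869 - 86658)/(24720 + 12*(-16*17)) = 157633 - 68789/(24720 + 12*(-272)) = 157633 - 68789/(24720 - 3264) = 157633 - 68789/21456 = 3382104859/21456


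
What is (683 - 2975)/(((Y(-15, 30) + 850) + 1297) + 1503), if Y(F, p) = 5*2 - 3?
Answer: -764/1219 ≈ -0.62674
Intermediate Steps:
Y(F, p) = 7 (Y(F, p) = 10 - 3 = 7)
(683 - 2975)/(((Y(-15, 30) + 850) + 1297) + 1503) = (683 - 2975)/(((7 + 850) + 1297) + 1503) = -2292/((857 + 1297) + 1503) = -2292/(2154 + 1503) = -2292/3657 = -2292*1/3657 = -764/1219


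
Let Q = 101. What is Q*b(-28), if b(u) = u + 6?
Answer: -2222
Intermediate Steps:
b(u) = 6 + u
Q*b(-28) = 101*(6 - 28) = 101*(-22) = -2222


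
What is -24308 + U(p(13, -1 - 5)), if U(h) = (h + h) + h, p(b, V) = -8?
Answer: -24332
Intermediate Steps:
U(h) = 3*h (U(h) = 2*h + h = 3*h)
-24308 + U(p(13, -1 - 5)) = -24308 + 3*(-8) = -24308 - 24 = -24332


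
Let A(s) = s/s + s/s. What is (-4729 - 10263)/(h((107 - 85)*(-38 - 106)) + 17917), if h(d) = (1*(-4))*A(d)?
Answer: -14992/17909 ≈ -0.83712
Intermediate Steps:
A(s) = 2 (A(s) = 1 + 1 = 2)
h(d) = -8 (h(d) = (1*(-4))*2 = -4*2 = -8)
(-4729 - 10263)/(h((107 - 85)*(-38 - 106)) + 17917) = (-4729 - 10263)/(-8 + 17917) = -14992/17909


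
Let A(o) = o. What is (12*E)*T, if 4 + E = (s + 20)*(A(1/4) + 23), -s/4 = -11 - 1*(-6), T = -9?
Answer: -100008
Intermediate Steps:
s = 20 (s = -4*(-11 - 1*(-6)) = -4*(-11 + 6) = -4*(-5) = 20)
E = 926 (E = -4 + (20 + 20)*(1/4 + 23) = -4 + 40*(¼ + 23) = -4 + 40*(93/4) = -4 + 930 = 926)
(12*E)*T = (12*926)*(-9) = 11112*(-9) = -100008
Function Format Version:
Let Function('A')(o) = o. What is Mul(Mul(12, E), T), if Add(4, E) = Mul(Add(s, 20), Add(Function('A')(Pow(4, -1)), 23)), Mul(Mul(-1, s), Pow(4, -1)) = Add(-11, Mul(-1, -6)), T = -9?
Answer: -100008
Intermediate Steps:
s = 20 (s = Mul(-4, Add(-11, Mul(-1, -6))) = Mul(-4, Add(-11, 6)) = Mul(-4, -5) = 20)
E = 926 (E = Add(-4, Mul(Add(20, 20), Add(Pow(4, -1), 23))) = Add(-4, Mul(40, Add(Rational(1, 4), 23))) = Add(-4, Mul(40, Rational(93, 4))) = Add(-4, 930) = 926)
Mul(Mul(12, E), T) = Mul(Mul(12, 926), -9) = Mul(11112, -9) = -100008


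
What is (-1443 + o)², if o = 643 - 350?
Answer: 1322500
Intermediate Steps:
o = 293
(-1443 + o)² = (-1443 + 293)² = (-1150)² = 1322500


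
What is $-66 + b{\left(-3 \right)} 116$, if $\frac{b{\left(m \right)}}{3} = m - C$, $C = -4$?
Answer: $282$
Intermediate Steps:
$b{\left(m \right)} = 12 + 3 m$ ($b{\left(m \right)} = 3 \left(m - -4\right) = 3 \left(m + 4\right) = 3 \left(4 + m\right) = 12 + 3 m$)
$-66 + b{\left(-3 \right)} 116 = -66 + \left(12 + 3 \left(-3\right)\right) 116 = -66 + \left(12 - 9\right) 116 = -66 + 3 \cdot 116 = -66 + 348 = 282$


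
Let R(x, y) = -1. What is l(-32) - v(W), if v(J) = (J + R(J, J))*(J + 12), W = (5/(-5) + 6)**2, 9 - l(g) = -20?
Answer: -859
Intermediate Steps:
l(g) = 29 (l(g) = 9 - 1*(-20) = 9 + 20 = 29)
W = 25 (W = (5*(-1/5) + 6)**2 = (-1 + 6)**2 = 5**2 = 25)
v(J) = (-1 + J)*(12 + J) (v(J) = (J - 1)*(J + 12) = (-1 + J)*(12 + J))
l(-32) - v(W) = 29 - (-12 + 25**2 + 11*25) = 29 - (-12 + 625 + 275) = 29 - 1*888 = 29 - 888 = -859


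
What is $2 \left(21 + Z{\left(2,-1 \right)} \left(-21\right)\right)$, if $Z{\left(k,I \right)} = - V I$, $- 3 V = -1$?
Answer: $28$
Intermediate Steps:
$V = \frac{1}{3}$ ($V = \left(- \frac{1}{3}\right) \left(-1\right) = \frac{1}{3} \approx 0.33333$)
$Z{\left(k,I \right)} = - \frac{I}{3}$ ($Z{\left(k,I \right)} = \left(-1\right) \frac{1}{3} I = - \frac{I}{3}$)
$2 \left(21 + Z{\left(2,-1 \right)} \left(-21\right)\right) = 2 \left(21 + \left(- \frac{1}{3}\right) \left(-1\right) \left(-21\right)\right) = 2 \left(21 + \frac{1}{3} \left(-21\right)\right) = 2 \left(21 - 7\right) = 2 \cdot 14 = 28$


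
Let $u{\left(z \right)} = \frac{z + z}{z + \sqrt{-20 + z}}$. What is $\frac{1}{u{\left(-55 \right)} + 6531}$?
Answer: $\frac{405043}{2646126326} - \frac{11 i \sqrt{3}}{2646126326} \approx 0.00015307 - 7.2002 \cdot 10^{-9} i$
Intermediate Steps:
$u{\left(z \right)} = \frac{2 z}{z + \sqrt{-20 + z}}$
$\frac{1}{u{\left(-55 \right)} + 6531} = \frac{1}{2 \left(-55\right) \frac{1}{-55 + \sqrt{-20 - 55}} + 6531} = \frac{1}{2 \left(-55\right) \frac{1}{-55 + \sqrt{-75}} + 6531} = \frac{1}{2 \left(-55\right) \frac{1}{-55 + 5 i \sqrt{3}} + 6531} = \frac{1}{- \frac{110}{-55 + 5 i \sqrt{3}} + 6531} = \frac{1}{6531 - \frac{110}{-55 + 5 i \sqrt{3}}}$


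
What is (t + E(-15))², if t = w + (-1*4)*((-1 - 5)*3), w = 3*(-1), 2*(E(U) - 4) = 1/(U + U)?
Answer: 19175641/3600 ≈ 5326.6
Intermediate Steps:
E(U) = 4 + 1/(4*U) (E(U) = 4 + 1/(2*(U + U)) = 4 + 1/(2*((2*U))) = 4 + (1/(2*U))/2 = 4 + 1/(4*U))
w = -3
t = 69 (t = -3 + (-1*4)*((-1 - 5)*3) = -3 - (-24)*3 = -3 - 4*(-18) = -3 + 72 = 69)
(t + E(-15))² = (69 + (4 + (¼)/(-15)))² = (69 + (4 + (¼)*(-1/15)))² = (69 + (4 - 1/60))² = (69 + 239/60)² = (4379/60)² = 19175641/3600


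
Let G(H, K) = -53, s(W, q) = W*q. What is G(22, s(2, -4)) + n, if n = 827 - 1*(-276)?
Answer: 1050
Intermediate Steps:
n = 1103 (n = 827 + 276 = 1103)
G(22, s(2, -4)) + n = -53 + 1103 = 1050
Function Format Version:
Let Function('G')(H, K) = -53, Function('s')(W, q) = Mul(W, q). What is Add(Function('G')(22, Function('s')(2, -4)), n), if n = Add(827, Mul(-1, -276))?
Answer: 1050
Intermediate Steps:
n = 1103 (n = Add(827, 276) = 1103)
Add(Function('G')(22, Function('s')(2, -4)), n) = Add(-53, 1103) = 1050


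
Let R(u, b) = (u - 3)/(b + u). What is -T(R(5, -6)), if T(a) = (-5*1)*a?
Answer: -10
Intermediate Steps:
R(u, b) = (-3 + u)/(b + u)
T(a) = -5*a
-T(R(5, -6)) = -(-5)*(-3 + 5)/(-6 + 5) = -(-5)*2/(-1) = -(-5)*(-1*2) = -(-5)*(-2) = -1*10 = -10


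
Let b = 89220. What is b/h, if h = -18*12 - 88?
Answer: -22305/76 ≈ -293.49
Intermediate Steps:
h = -304 (h = -216 - 88 = -304)
b/h = 89220/(-304) = 89220*(-1/304) = -22305/76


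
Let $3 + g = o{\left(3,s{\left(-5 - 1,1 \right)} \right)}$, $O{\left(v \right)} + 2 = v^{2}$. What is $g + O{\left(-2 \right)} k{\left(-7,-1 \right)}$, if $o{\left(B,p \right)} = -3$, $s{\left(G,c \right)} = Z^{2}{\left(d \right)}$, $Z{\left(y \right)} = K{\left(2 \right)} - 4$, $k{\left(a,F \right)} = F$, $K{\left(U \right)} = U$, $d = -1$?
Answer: $-8$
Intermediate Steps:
$Z{\left(y \right)} = -2$ ($Z{\left(y \right)} = 2 - 4 = -2$)
$s{\left(G,c \right)} = 4$ ($s{\left(G,c \right)} = \left(-2\right)^{2} = 4$)
$O{\left(v \right)} = -2 + v^{2}$
$g = -6$ ($g = -3 - 3 = -6$)
$g + O{\left(-2 \right)} k{\left(-7,-1 \right)} = -6 + \left(-2 + \left(-2\right)^{2}\right) \left(-1\right) = -6 + \left(-2 + 4\right) \left(-1\right) = -6 + 2 \left(-1\right) = -6 - 2 = -8$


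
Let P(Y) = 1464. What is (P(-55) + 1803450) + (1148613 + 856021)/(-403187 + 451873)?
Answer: 43938023819/24343 ≈ 1.8050e+6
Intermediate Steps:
(P(-55) + 1803450) + (1148613 + 856021)/(-403187 + 451873) = (1464 + 1803450) + (1148613 + 856021)/(-403187 + 451873) = 1804914 + 2004634/48686 = 1804914 + 2004634*(1/48686) = 1804914 + 1002317/24343 = 43938023819/24343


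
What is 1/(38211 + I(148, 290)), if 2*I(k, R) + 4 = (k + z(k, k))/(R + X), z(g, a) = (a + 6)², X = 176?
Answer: 233/8908663 ≈ 2.6154e-5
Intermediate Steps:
z(g, a) = (6 + a)²
I(k, R) = -2 + (k + (6 + k)²)/(2*(176 + R)) (I(k, R) = -2 + ((k + (6 + k)²)/(R + 176))/2 = -2 + ((k + (6 + k)²)/(176 + R))/2 = -2 + (k + (6 + k)²)/(2*(176 + R)))
1/(38211 + I(148, 290)) = 1/(38211 + (-704 + 148 + (6 + 148)² - 4*290)/(2*(176 + 290))) = 1/(38211 + (½)*(-704 + 148 + 154² - 1160)/466) = 1/(38211 + (½)*(1/466)*(-704 + 148 + 23716 - 1160)) = 1/(38211 + (½)*(1/466)*22000) = 1/(38211 + 5500/233) = 1/(8908663/233) = 233/8908663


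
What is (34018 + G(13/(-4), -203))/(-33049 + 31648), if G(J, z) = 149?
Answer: -11389/467 ≈ -24.388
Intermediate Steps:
(34018 + G(13/(-4), -203))/(-33049 + 31648) = (34018 + 149)/(-33049 + 31648) = 34167/(-1401) = 34167*(-1/1401) = -11389/467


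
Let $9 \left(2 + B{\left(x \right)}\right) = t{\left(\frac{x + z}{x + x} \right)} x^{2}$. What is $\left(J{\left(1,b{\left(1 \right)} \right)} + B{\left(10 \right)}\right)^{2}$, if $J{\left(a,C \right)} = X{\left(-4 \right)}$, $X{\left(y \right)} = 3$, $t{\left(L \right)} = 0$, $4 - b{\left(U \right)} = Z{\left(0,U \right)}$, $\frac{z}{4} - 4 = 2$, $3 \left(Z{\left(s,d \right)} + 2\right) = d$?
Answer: $1$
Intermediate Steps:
$Z{\left(s,d \right)} = -2 + \frac{d}{3}$
$z = 24$ ($z = 16 + 4 \cdot 2 = 16 + 8 = 24$)
$b{\left(U \right)} = 6 - \frac{U}{3}$ ($b{\left(U \right)} = 4 - \left(-2 + \frac{U}{3}\right) = 6 - \frac{U}{3}$)
$J{\left(a,C \right)} = 3$
$B{\left(x \right)} = -2$ ($B{\left(x \right)} = -2 + \frac{0 x^{2}}{9} = -2 + \frac{1}{9} \cdot 0 = -2 + 0 = -2$)
$\left(J{\left(1,b{\left(1 \right)} \right)} + B{\left(10 \right)}\right)^{2} = \left(3 - 2\right)^{2} = 1^{2} = 1$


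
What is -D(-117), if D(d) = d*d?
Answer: -13689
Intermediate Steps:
D(d) = d**2
-D(-117) = -1*(-117)**2 = -1*13689 = -13689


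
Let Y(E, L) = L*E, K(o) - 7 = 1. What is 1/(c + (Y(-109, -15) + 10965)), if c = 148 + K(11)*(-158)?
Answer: 1/11484 ≈ 8.7078e-5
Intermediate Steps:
K(o) = 8 (K(o) = 7 + 1 = 8)
Y(E, L) = E*L
c = -1116 (c = 148 + 8*(-158) = 148 - 1264 = -1116)
1/(c + (Y(-109, -15) + 10965)) = 1/(-1116 + (-109*(-15) + 10965)) = 1/(-1116 + (1635 + 10965)) = 1/(-1116 + 12600) = 1/11484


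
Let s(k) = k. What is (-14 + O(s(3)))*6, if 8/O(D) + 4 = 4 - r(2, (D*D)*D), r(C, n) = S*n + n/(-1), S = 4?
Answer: -2284/27 ≈ -84.593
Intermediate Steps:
r(C, n) = 3*n (r(C, n) = 4*n + n/(-1) = 4*n + n*(-1) = 4*n - n = 3*n)
O(D) = -8/(3*D**3) (O(D) = 8/(-4 + (4 - 3*(D*D)*D)) = 8/(-4 + (4 - 3*D**2*D)) = 8/(-4 + (4 - 3*D**3)) = 8/((-3*D**3)) = 8*(-1/(3*D**3)) = -8/(3*D**3))
(-14 + O(s(3)))*6 = (-14 - 8/3/3**3)*6 = (-14 - 8/3*1/27)*6 = (-14 - 8/81)*6 = -1142/81*6 = -2284/27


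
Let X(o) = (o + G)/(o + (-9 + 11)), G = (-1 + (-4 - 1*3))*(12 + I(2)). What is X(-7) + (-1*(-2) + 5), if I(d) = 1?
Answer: 146/5 ≈ 29.200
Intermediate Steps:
G = -104 (G = (-1 + (-4 - 1*3))*(12 + 1) = (-1 + (-4 - 3))*13 = (-1 - 7)*13 = -8*13 = -104)
X(o) = (-104 + o)/(2 + o) (X(o) = (o - 104)/(o + (-9 + 11)) = (-104 + o)/(o + 2) = (-104 + o)/(2 + o))
X(-7) + (-1*(-2) + 5) = (-104 - 7)/(2 - 7) + (-1*(-2) + 5) = -111/(-5) + (2 + 5) = -⅕*(-111) + 7 = 111/5 + 7 = 146/5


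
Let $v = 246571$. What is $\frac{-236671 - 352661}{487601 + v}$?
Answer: $- \frac{49111}{61181} \approx -0.80272$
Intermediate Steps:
$\frac{-236671 - 352661}{487601 + v} = \frac{-236671 - 352661}{487601 + 246571} = - \frac{589332}{734172} = \left(-589332\right) \frac{1}{734172} = - \frac{49111}{61181}$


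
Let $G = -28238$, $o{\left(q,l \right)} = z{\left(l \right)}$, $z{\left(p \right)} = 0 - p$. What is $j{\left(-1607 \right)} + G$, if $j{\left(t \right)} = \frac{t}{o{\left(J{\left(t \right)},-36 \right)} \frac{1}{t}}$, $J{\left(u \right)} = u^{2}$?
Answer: $\frac{1565881}{36} \approx 43497.0$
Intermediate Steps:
$z{\left(p \right)} = - p$
$o{\left(q,l \right)} = - l$
$j{\left(t \right)} = \frac{t^{2}}{36}$ ($j{\left(t \right)} = \frac{t}{\left(-1\right) \left(-36\right) \frac{1}{t}} = \frac{t}{36 \frac{1}{t}} = t \frac{t}{36} = \frac{t^{2}}{36}$)
$j{\left(-1607 \right)} + G = \frac{\left(-1607\right)^{2}}{36} - 28238 = \frac{1}{36} \cdot 2582449 - 28238 = \frac{2582449}{36} - 28238 = \frac{1565881}{36}$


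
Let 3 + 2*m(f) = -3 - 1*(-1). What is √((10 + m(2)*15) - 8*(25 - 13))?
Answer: I*√494/2 ≈ 11.113*I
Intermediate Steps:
m(f) = -5/2 (m(f) = -3/2 + (-3 - 1*(-1))/2 = -3/2 + (-3 + 1)/2 = -3/2 + (½)*(-2) = -3/2 - 1 = -5/2)
√((10 + m(2)*15) - 8*(25 - 13)) = √((10 - 5/2*15) - 8*(25 - 13)) = √((10 - 75/2) - 8*12) = √(-55/2 - 96) = √(-247/2) = I*√494/2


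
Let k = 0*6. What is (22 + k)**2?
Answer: 484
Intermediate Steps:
k = 0
(22 + k)**2 = (22 + 0)**2 = 22**2 = 484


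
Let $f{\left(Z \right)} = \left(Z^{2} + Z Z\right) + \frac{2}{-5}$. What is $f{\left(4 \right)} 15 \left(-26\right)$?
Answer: $-12324$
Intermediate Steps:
$f{\left(Z \right)} = - \frac{2}{5} + 2 Z^{2}$ ($f{\left(Z \right)} = \left(Z^{2} + Z^{2}\right) + 2 \left(- \frac{1}{5}\right) = 2 Z^{2} - \frac{2}{5} = - \frac{2}{5} + 2 Z^{2}$)
$f{\left(4 \right)} 15 \left(-26\right) = \left(- \frac{2}{5} + 2 \cdot 4^{2}\right) 15 \left(-26\right) = \left(- \frac{2}{5} + 2 \cdot 16\right) 15 \left(-26\right) = \left(- \frac{2}{5} + 32\right) 15 \left(-26\right) = \frac{158}{5} \cdot 15 \left(-26\right) = 474 \left(-26\right) = -12324$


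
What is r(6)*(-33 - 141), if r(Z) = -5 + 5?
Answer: 0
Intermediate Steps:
r(Z) = 0
r(6)*(-33 - 141) = 0*(-33 - 141) = 0*(-174) = 0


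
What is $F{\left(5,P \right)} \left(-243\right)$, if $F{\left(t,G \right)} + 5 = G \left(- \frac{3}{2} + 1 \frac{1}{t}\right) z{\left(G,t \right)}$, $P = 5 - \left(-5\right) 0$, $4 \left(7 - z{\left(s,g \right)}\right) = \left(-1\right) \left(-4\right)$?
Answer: $10692$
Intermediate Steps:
$z{\left(s,g \right)} = 6$ ($z{\left(s,g \right)} = 7 - \frac{\left(-1\right) \left(-4\right)}{4} = 7 - 1 = 6$)
$P = 5$ ($P = 5 - 0 = 5 + 0 = 5$)
$F{\left(t,G \right)} = -5 + 6 G \left(- \frac{3}{2} + \frac{1}{t}\right)$ ($F{\left(t,G \right)} = -5 + G \left(- \frac{3}{2} + 1 \frac{1}{t}\right) 6 = -5 + G \left(\left(-3\right) \frac{1}{2} + \frac{1}{t}\right) 6 = -5 + G \left(- \frac{3}{2} + \frac{1}{t}\right) 6 = -5 + 6 G \left(- \frac{3}{2} + \frac{1}{t}\right)$)
$F{\left(5,P \right)} \left(-243\right) = \left(-5 - 45 + 6 \cdot 5 \cdot \frac{1}{5}\right) \left(-243\right) = \left(-5 - 45 + 6\right) \left(-243\right) = \left(-44\right) \left(-243\right) = 10692$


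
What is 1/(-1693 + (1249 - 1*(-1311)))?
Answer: 1/867 ≈ 0.0011534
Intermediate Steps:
1/(-1693 + (1249 - 1*(-1311))) = 1/(-1693 + (1249 + 1311)) = 1/(-1693 + 2560) = 1/867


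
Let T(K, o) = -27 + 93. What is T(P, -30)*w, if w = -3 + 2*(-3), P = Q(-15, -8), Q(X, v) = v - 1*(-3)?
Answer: -594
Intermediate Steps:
Q(X, v) = 3 + v (Q(X, v) = v + 3 = 3 + v)
P = -5 (P = 3 - 8 = -5)
w = -9 (w = -3 - 6 = -9)
T(K, o) = 66
T(P, -30)*w = 66*(-9) = -594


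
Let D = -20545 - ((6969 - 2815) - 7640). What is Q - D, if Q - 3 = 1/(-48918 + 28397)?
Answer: 350129301/20521 ≈ 17062.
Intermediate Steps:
D = -17059 (D = -20545 - (4154 - 7640) = -20545 - 1*(-3486) = -20545 + 3486 = -17059)
Q = 61562/20521 (Q = 3 + 1/(-48918 + 28397) = 3 + 1/(-20521) = 3 - 1/20521 = 61562/20521 ≈ 3.0000)
Q - D = 61562/20521 - 1*(-17059) = 61562/20521 + 17059 = 350129301/20521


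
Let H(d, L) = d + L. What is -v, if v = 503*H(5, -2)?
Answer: -1509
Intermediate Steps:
H(d, L) = L + d
v = 1509 (v = 503*(-2 + 5) = 503*3 = 1509)
-v = -1*1509 = -1509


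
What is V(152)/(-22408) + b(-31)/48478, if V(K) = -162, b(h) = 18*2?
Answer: 2165031/271573756 ≈ 0.0079722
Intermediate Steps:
b(h) = 36
V(152)/(-22408) + b(-31)/48478 = -162/(-22408) + 36/48478 = -162*(-1/22408) + 36*(1/48478) = 81/11204 + 18/24239 = 2165031/271573756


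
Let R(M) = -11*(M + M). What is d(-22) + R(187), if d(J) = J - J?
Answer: -4114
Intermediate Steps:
R(M) = -22*M
d(J) = 0
d(-22) + R(187) = 0 - 22*187 = 0 - 4114 = -4114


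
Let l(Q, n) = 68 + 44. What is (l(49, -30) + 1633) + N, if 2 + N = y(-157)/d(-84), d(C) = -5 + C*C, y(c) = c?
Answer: 12289736/7051 ≈ 1743.0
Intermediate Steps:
l(Q, n) = 112
d(C) = -5 + C**2
N = -14259/7051 (N = -2 - 157/(-5 + (-84)**2) = -2 - 157/(-5 + 7056) = -2 - 157/7051 = -14259/7051 ≈ -2.0223)
(l(49, -30) + 1633) + N = (112 + 1633) - 14259/7051 = 1745 - 14259/7051 = 12289736/7051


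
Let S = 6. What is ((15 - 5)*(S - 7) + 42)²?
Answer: 1024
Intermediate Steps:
((15 - 5)*(S - 7) + 42)² = ((15 - 5)*(6 - 7) + 42)² = (10*(-1) + 42)² = (-10 + 42)² = 32² = 1024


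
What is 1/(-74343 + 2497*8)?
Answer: -1/54367 ≈ -1.8394e-5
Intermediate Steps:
1/(-74343 + 2497*8) = 1/(-74343 + 19976) = 1/(-54367) = -1/54367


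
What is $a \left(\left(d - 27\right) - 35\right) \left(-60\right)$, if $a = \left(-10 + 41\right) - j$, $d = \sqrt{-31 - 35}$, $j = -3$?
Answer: $126480 - 2040 i \sqrt{66} \approx 1.2648 \cdot 10^{5} - 16573.0 i$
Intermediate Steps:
$d = i \sqrt{66}$ ($d = \sqrt{-66} = i \sqrt{66} \approx 8.124 i$)
$a = 34$ ($a = \left(-10 + 41\right) - -3 = 31 + 3 = 34$)
$a \left(\left(d - 27\right) - 35\right) \left(-60\right) = 34 \left(\left(i \sqrt{66} - 27\right) - 35\right) \left(-60\right) = 34 \left(\left(-27 + i \sqrt{66}\right) - 35\right) \left(-60\right) = 34 \left(-62 + i \sqrt{66}\right) \left(-60\right) = \left(-2108 + 34 i \sqrt{66}\right) \left(-60\right) = 126480 - 2040 i \sqrt{66}$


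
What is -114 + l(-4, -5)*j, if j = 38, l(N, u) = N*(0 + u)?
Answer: 646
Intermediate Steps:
l(N, u) = N*u
-114 + l(-4, -5)*j = -114 - 4*(-5)*38 = -114 + 20*38 = -114 + 760 = 646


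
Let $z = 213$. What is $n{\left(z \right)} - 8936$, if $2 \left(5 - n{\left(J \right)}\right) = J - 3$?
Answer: $-9036$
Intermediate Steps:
$n{\left(J \right)} = \frac{13}{2} - \frac{J}{2}$ ($n{\left(J \right)} = 5 - \frac{J - 3}{2} = 5 - \frac{-3 + J}{2} = 5 - \left(- \frac{3}{2} + \frac{J}{2}\right) = \frac{13}{2} - \frac{J}{2}$)
$n{\left(z \right)} - 8936 = \left(\frac{13}{2} - \frac{213}{2}\right) - 8936 = -100 - 8936 = -9036$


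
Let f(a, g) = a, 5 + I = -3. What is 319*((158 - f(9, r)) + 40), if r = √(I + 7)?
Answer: 60291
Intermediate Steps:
I = -8 (I = -5 - 3 = -8)
r = I (r = √(-8 + 7) = √(-1) = I ≈ 1.0*I)
319*((158 - f(9, r)) + 40) = 319*((158 - 1*9) + 40) = 319*((158 - 9) + 40) = 319*(149 + 40) = 319*189 = 60291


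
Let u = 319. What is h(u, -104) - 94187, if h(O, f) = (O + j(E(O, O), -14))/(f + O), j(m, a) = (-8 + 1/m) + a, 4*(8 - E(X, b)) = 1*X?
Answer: -1162344720/12341 ≈ -94186.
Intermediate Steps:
E(X, b) = 8 - X/4
j(m, a) = -8 + a + 1/m
h(O, f) = (-22 + O + 1/(8 - O/4))/(O + f) (h(O, f) = (O + (-8 - 14 + 1/(8 - O/4)))/(f + O) = (O + (-22 + 1/(8 - O/4)))/(O + f) = (-22 + O + 1/(8 - O/4))/(O + f))
h(u, -104) - 94187 = (4 + (-22 + 319)*(32 - 1*319))/((32 - 1*319)*(319 - 104)) - 94187 = (4 + 297*(32 - 319))/((32 - 319)*215) - 94187 = (1/215)*(4 + 297*(-287))/(-287) - 94187 = -1/287*1/215*(4 - 85239) - 94187 = -1/287*1/215*(-85235) - 94187 = 17047/12341 - 94187 = -1162344720/12341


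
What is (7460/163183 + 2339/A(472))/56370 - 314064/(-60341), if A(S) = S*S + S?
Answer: 295725423576196157/56817605221825360 ≈ 5.2048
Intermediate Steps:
A(S) = S + S² (A(S) = S² + S = S + S²)
(7460/163183 + 2339/A(472))/56370 - 314064/(-60341) = (7460/163183 + 2339/((472*(1 + 472))))/56370 - 314064/(-60341) = (7460*(1/163183) + 2339/((472*473)))*(1/56370) - 314064*(-1/60341) = (7460/163183 + 2339/223256)*(1/56370) + 432/83 = (2047174797/36431583848)*(1/56370) + 432/83 = 682391599/684549460503920 + 432/83 = 295725423576196157/56817605221825360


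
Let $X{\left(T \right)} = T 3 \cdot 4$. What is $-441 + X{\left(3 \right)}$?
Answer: $-405$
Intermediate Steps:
$X{\left(T \right)} = 12 T$ ($X{\left(T \right)} = 3 T 4 = 12 T$)
$-441 + X{\left(3 \right)} = -441 + 12 \cdot 3 = -441 + 36 = -405$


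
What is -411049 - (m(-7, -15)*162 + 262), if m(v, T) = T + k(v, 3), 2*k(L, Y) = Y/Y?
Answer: -408962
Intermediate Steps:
k(L, Y) = ½ (k(L, Y) = (Y/Y)/2 = (½)*1 = ½)
m(v, T) = ½ + T (m(v, T) = T + ½ = ½ + T)
-411049 - (m(-7, -15)*162 + 262) = -411049 - ((½ - 15)*162 + 262) = -411049 - (-29/2*162 + 262) = -411049 - (-2349 + 262) = -411049 - 1*(-2087) = -411049 + 2087 = -408962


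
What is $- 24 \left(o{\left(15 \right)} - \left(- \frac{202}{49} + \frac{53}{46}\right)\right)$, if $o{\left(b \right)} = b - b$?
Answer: $- \frac{80340}{1127} \approx -71.287$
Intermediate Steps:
$o{\left(b \right)} = 0$
$- 24 \left(o{\left(15 \right)} - \left(- \frac{202}{49} + \frac{53}{46}\right)\right) = - 24 \left(0 - \left(- \frac{202}{49} + \frac{53}{46}\right)\right) = - 24 \left(0 - - \frac{6695}{2254}\right) = - 24 \left(0 + \left(\frac{202}{49} - \frac{53}{46}\right)\right) = - 24 \left(0 + \frac{6695}{2254}\right) = \left(-24\right) \frac{6695}{2254} = - \frac{80340}{1127}$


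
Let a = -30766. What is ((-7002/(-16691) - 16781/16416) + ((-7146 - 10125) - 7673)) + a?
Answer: -15264674840599/273999456 ≈ -55711.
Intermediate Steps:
((-7002/(-16691) - 16781/16416) + ((-7146 - 10125) - 7673)) + a = ((-7002/(-16691) - 16781/16416) + ((-7146 - 10125) - 7673)) - 30766 = ((-7002*(-1/16691) - 16781*1/16416) + (-17271 - 7673)) - 30766 = ((7002/16691 - 16781/16416) - 24944) - 30766 = (-165146839/273999456 - 24944) - 30766 = -6834807577303/273999456 - 30766 = -15264674840599/273999456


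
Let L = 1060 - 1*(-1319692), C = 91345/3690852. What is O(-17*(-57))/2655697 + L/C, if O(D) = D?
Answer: 12945726592769643993/242584642465 ≈ 5.3366e+7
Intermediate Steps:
C = 91345/3690852 (C = 91345*(1/3690852) = 91345/3690852 ≈ 0.024749)
L = 1320752 (L = 1060 + 1319692 = 1320752)
O(-17*(-57))/2655697 + L/C = -17*(-57)/2655697 + 1320752/(91345/3690852) = 969*(1/2655697) + 1320752*(3690852/91345) = 969/2655697 + 4874700160704/91345 = 12945726592769643993/242584642465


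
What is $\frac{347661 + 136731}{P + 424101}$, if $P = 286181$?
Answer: $\frac{242196}{355141} \approx 0.68197$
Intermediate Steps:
$\frac{347661 + 136731}{P + 424101} = \frac{347661 + 136731}{286181 + 424101} = \frac{484392}{710282} = 484392 \cdot \frac{1}{710282} = \frac{242196}{355141}$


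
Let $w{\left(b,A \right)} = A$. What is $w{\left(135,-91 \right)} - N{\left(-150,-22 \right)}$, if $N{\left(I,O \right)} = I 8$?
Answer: $1109$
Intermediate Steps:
$N{\left(I,O \right)} = 8 I$
$w{\left(135,-91 \right)} - N{\left(-150,-22 \right)} = -91 - 8 \left(-150\right) = -91 - -1200 = -91 + 1200 = 1109$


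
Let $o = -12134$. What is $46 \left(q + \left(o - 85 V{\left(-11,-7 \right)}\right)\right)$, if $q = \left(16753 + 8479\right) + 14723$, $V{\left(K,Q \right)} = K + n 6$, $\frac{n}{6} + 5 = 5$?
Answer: $1322776$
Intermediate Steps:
$n = 0$ ($n = -30 + 6 \cdot 5 = -30 + 30 = 0$)
$V{\left(K,Q \right)} = K$ ($V{\left(K,Q \right)} = K + 0 \cdot 6 = K + 0 = K$)
$q = 39955$ ($q = 25232 + 14723 = 39955$)
$46 \left(q + \left(o - 85 V{\left(-11,-7 \right)}\right)\right) = 46 \left(39955 - \left(12134 + 85 \left(-11\right)\right)\right) = 46 \left(39955 - 11199\right) = 46 \cdot 28756 = 1322776$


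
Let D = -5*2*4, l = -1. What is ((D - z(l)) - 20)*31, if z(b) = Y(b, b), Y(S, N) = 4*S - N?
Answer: -1767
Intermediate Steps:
Y(S, N) = -N + 4*S
z(b) = 3*b (z(b) = -b + 4*b = 3*b)
D = -40 (D = -10*4 = -40)
((D - z(l)) - 20)*31 = ((-40 - 3*(-1)) - 20)*31 = ((-40 - 1*(-3)) - 20)*31 = ((-40 + 3) - 20)*31 = (-37 - 20)*31 = -57*31 = -1767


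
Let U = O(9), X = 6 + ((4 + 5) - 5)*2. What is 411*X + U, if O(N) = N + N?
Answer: 5772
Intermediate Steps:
X = 14 (X = 6 + (9 - 5)*2 = 6 + 4*2 = 6 + 8 = 14)
O(N) = 2*N
U = 18 (U = 2*9 = 18)
411*X + U = 411*14 + 18 = 5754 + 18 = 5772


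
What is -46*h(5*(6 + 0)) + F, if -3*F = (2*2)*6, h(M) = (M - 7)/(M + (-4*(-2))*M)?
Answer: -1609/135 ≈ -11.919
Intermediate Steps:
h(M) = (-7 + M)/(9*M) (h(M) = (-7 + M)/(M + 8*M) = (-7 + M)/((9*M)) = (-7 + M)*(1/(9*M)) = (-7 + M)/(9*M))
F = -8 (F = -2*2*6/3 = -4*6/3 = -⅓*24 = -8)
-46*h(5*(6 + 0)) + F = -46*(-7 + 5*(6 + 0))/(9*(5*(6 + 0))) - 8 = -46*(-7 + 5*6)/(9*(5*6)) - 8 = -46*(-7 + 30)/(9*30) - 8 = -46*23/(9*30) - 8 = -46*23/270 - 8 = -529/135 - 8 = -1609/135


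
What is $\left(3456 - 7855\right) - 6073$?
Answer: $-10472$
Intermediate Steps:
$\left(3456 - 7855\right) - 6073 = -4399 - 6073 = -10472$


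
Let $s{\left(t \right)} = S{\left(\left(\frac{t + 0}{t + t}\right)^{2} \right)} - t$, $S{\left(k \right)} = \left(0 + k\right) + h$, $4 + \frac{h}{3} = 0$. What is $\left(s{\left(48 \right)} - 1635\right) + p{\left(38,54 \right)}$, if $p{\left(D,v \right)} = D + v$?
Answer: $- \frac{6411}{4} \approx -1602.8$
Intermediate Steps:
$h = -12$ ($h = -12 + 3 \cdot 0 = -12 + 0 = -12$)
$S{\left(k \right)} = -12 + k$ ($S{\left(k \right)} = \left(0 + k\right) - 12 = k - 12 = -12 + k$)
$s{\left(t \right)} = - \frac{47}{4} - t$ ($s{\left(t \right)} = \left(-12 + \left(\frac{t + 0}{t + t}\right)^{2}\right) - t = \left(-12 + \left(\frac{t}{2 t}\right)^{2}\right) - t = \left(-12 + \left(t \frac{1}{2 t}\right)^{2}\right) - t = \left(-12 + \left(\frac{1}{2}\right)^{2}\right) - t = \left(-12 + \frac{1}{4}\right) - t = - \frac{47}{4} - t$)
$\left(s{\left(48 \right)} - 1635\right) + p{\left(38,54 \right)} = \left(\left(- \frac{47}{4} - 48\right) - 1635\right) + \left(38 + 54\right) = \left(\left(- \frac{47}{4} - 48\right) - 1635\right) + 92 = \left(- \frac{239}{4} - 1635\right) + 92 = - \frac{6779}{4} + 92 = - \frac{6411}{4}$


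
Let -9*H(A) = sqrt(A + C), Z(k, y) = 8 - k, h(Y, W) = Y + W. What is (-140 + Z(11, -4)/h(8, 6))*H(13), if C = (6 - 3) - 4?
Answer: 1963*sqrt(3)/63 ≈ 53.969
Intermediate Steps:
C = -1 (C = 3 - 4 = -1)
h(Y, W) = W + Y
H(A) = -sqrt(-1 + A)/9 (H(A) = -sqrt(A - 1)/9 = -sqrt(-1 + A)/9)
(-140 + Z(11, -4)/h(8, 6))*H(13) = (-140 + (8 - 1*11)/(6 + 8))*(-sqrt(-1 + 13)/9) = (-140 + (8 - 11)/14)*(-2*sqrt(3)/9) = (-140 - 3*1/14)*(-2*sqrt(3)/9) = (-140 - 3/14)*(-2*sqrt(3)/9) = -(-1963)*sqrt(3)/63 = 1963*sqrt(3)/63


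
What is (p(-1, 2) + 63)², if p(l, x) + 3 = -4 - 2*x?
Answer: 2704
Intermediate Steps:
p(l, x) = -7 - 2*x (p(l, x) = -3 + (-4 - 2*x) = -7 - 2*x)
(p(-1, 2) + 63)² = ((-7 - 2*2) + 63)² = ((-7 - 4) + 63)² = (-11 + 63)² = 52² = 2704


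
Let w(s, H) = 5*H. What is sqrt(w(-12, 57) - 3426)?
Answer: 3*I*sqrt(349) ≈ 56.045*I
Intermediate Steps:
sqrt(w(-12, 57) - 3426) = sqrt(5*57 - 3426) = sqrt(285 - 3426) = sqrt(-3141) = 3*I*sqrt(349)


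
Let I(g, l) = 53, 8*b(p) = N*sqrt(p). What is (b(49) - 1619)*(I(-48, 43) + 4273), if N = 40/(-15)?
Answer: -7013888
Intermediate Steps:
N = -8/3 (N = 40*(-1/15) = -8/3 ≈ -2.6667)
b(p) = -sqrt(p)/3 (b(p) = (-8*sqrt(p)/3)/8 = -sqrt(p)/3)
(b(49) - 1619)*(I(-48, 43) + 4273) = (-sqrt(49)/3 - 1619)*(53 + 4273) = (-1/3*7 - 1619)*4326 = (-7/3 - 1619)*4326 = -4864/3*4326 = -7013888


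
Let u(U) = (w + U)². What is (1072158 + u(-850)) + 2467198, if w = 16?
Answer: 4234912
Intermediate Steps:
u(U) = (16 + U)²
(1072158 + u(-850)) + 2467198 = (1072158 + (16 - 850)²) + 2467198 = (1072158 + (-834)²) + 2467198 = (1072158 + 695556) + 2467198 = 1767714 + 2467198 = 4234912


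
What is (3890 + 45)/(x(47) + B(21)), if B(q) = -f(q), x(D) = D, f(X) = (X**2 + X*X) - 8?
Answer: -3935/827 ≈ -4.7582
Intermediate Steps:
f(X) = -8 + 2*X**2 (f(X) = (X**2 + X**2) - 8 = 2*X**2 - 8 = -8 + 2*X**2)
B(q) = 8 - 2*q**2 (B(q) = -(-8 + 2*q**2) = 8 - 2*q**2)
(3890 + 45)/(x(47) + B(21)) = (3890 + 45)/(47 + (8 - 2*21**2)) = 3935/(47 + (8 - 2*441)) = 3935/(47 + (8 - 882)) = 3935/(47 - 874) = 3935/(-827) = 3935*(-1/827) = -3935/827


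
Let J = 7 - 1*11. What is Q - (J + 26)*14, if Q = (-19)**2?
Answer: 53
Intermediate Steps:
J = -4 (J = 7 - 11 = -4)
Q = 361
Q - (J + 26)*14 = 361 - (-4 + 26)*14 = 361 - 22*14 = 361 - 1*308 = 361 - 308 = 53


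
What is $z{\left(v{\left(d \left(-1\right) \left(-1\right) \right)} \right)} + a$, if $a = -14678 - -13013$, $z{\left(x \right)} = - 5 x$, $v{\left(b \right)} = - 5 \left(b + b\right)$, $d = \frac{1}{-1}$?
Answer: $-1715$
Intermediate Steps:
$d = -1$
$v{\left(b \right)} = - 10 b$ ($v{\left(b \right)} = - 5 \cdot 2 b = - 10 b$)
$a = -1665$ ($a = -14678 + 13013 = -1665$)
$z{\left(v{\left(d \left(-1\right) \left(-1\right) \right)} \right)} + a = - 5 \left(- 10 \left(-1\right) \left(-1\right) \left(-1\right)\right) - 1665 = - 5 \left(- 10 \cdot 1 \left(-1\right)\right) - 1665 = - 5 \left(\left(-10\right) \left(-1\right)\right) - 1665 = \left(-5\right) 10 - 1665 = -50 - 1665 = -1715$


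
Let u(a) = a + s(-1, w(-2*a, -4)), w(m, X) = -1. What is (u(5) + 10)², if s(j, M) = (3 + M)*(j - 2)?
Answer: 81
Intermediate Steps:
s(j, M) = (-2 + j)*(3 + M) (s(j, M) = (3 + M)*(-2 + j) = (-2 + j)*(3 + M))
u(a) = -6 + a (u(a) = a + (-6 - 2*(-1) + 3*(-1) - 1*(-1)) = a + (-6 + 2 - 3 + 1) = a - 6 = -6 + a)
(u(5) + 10)² = ((-6 + 5) + 10)² = (-1 + 10)² = 9² = 81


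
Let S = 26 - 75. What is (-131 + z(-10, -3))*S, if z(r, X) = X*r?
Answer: 4949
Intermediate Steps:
S = -49
(-131 + z(-10, -3))*S = (-131 - 3*(-10))*(-49) = (-131 + 30)*(-49) = -101*(-49) = 4949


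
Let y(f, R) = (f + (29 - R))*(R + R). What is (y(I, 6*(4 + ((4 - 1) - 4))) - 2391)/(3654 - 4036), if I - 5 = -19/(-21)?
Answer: 12477/2674 ≈ 4.6660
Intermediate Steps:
I = 124/21 (I = 5 - 19/(-21) = 5 - 19*(-1/21) = 5 + 19/21 = 124/21 ≈ 5.9048)
y(f, R) = 2*R*(29 + f - R) (y(f, R) = (29 + f - R)*(2*R) = 2*R*(29 + f - R))
(y(I, 6*(4 + ((4 - 1) - 4))) - 2391)/(3654 - 4036) = (2*(6*(4 + ((4 - 1) - 4)))*(29 + 124/21 - 6*(4 + ((4 - 1) - 4))) - 2391)/(3654 - 4036) = (2*(6*(4 + (3 - 4)))*(29 + 124/21 - 6*(4 + (3 - 4))) - 2391)/(-382) = (2*(6*(4 - 1))*(29 + 124/21 - 6*(4 - 1)) - 2391)*(-1/382) = (2*(6*3)*(29 + 124/21 - 6*3) - 2391)*(-1/382) = (2*18*(29 + 124/21 - 1*18) - 2391)*(-1/382) = (2*18*(29 + 124/21 - 18) - 2391)*(-1/382) = (2*18*(355/21) - 2391)*(-1/382) = (4260/7 - 2391)*(-1/382) = -12477/7*(-1/382) = 12477/2674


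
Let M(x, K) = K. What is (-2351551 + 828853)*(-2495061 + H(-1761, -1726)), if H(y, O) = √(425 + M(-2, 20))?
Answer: 3799224394578 - 1522698*√445 ≈ 3.7992e+12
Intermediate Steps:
H(y, O) = √445 (H(y, O) = √(425 + 20) = √445)
(-2351551 + 828853)*(-2495061 + H(-1761, -1726)) = (-2351551 + 828853)*(-2495061 + √445) = -1522698*(-2495061 + √445) = 3799224394578 - 1522698*√445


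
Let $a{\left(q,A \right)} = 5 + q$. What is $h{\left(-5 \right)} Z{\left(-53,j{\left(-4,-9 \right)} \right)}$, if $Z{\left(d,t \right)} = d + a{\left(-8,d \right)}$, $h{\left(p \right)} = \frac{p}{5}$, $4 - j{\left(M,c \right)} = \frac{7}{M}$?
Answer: $56$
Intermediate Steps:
$j{\left(M,c \right)} = 4 - \frac{7}{M}$
$h{\left(p \right)} = \frac{p}{5}$ ($h{\left(p \right)} = p \frac{1}{5} = \frac{p}{5}$)
$Z{\left(d,t \right)} = -3 + d$ ($Z{\left(d,t \right)} = d + \left(5 - 8\right) = d - 3 = -3 + d$)
$h{\left(-5 \right)} Z{\left(-53,j{\left(-4,-9 \right)} \right)} = \frac{1}{5} \left(-5\right) \left(-3 - 53\right) = \left(-1\right) \left(-56\right) = 56$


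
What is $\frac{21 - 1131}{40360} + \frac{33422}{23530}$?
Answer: $\frac{66139681}{47483540} \approx 1.3929$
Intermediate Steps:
$\frac{21 - 1131}{40360} + \frac{33422}{23530} = \left(21 - 1131\right) \frac{1}{40360} + 33422 \cdot \frac{1}{23530} = \left(-1110\right) \frac{1}{40360} + \frac{16711}{11765} = - \frac{111}{4036} + \frac{16711}{11765} = \frac{66139681}{47483540}$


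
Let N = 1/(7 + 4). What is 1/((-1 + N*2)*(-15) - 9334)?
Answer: -11/102539 ≈ -0.00010728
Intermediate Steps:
N = 1/11 ≈ 0.090909
1/((-1 + N*2)*(-15) - 9334) = 1/((-1 + (1/11)*2)*(-15) - 9334) = 1/((-1 + 2/11)*(-15) - 9334) = 1/(-9/11*(-15) - 9334) = 1/(135/11 - 9334) = 1/(-102539/11) = -11/102539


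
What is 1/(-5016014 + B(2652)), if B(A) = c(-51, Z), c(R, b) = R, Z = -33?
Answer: -1/5016065 ≈ -1.9936e-7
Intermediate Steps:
B(A) = -51
1/(-5016014 + B(2652)) = 1/(-5016014 - 51) = 1/(-5016065) = -1/5016065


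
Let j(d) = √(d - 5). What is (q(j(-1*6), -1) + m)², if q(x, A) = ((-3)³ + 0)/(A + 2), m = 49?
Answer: 484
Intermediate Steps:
j(d) = √(-5 + d)
q(x, A) = -27/(2 + A) (q(x, A) = (-27 + 0)/(2 + A) = -27/(2 + A))
(q(j(-1*6), -1) + m)² = (-27/(2 - 1) + 49)² = (-27/1 + 49)² = (-27*1 + 49)² = (-27 + 49)² = 22² = 484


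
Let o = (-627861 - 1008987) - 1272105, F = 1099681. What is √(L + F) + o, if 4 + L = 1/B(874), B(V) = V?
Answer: -2908953 + √840016868926/874 ≈ -2.9079e+6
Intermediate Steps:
L = -3495/874 (L = -4 + 1/874 = -3495/874 ≈ -3.9989)
o = -2908953 (o = -1636848 - 1272105 = -2908953)
√(L + F) + o = √(-3495/874 + 1099681) - 2908953 = √(961117699/874) - 2908953 = √840016868926/874 - 2908953 = -2908953 + √840016868926/874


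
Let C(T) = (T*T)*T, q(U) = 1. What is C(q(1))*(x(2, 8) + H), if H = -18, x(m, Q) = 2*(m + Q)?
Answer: 2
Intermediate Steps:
x(m, Q) = 2*Q + 2*m (x(m, Q) = 2*(Q + m) = 2*Q + 2*m)
C(T) = T³ (C(T) = T²*T = T³)
C(q(1))*(x(2, 8) + H) = 1³*((2*8 + 2*2) - 18) = 1*((16 + 4) - 18) = 1*(20 - 18) = 1*2 = 2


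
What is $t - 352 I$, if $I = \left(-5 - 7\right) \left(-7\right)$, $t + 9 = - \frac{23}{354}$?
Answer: $- \frac{10470281}{354} \approx -29577.0$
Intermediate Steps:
$t = - \frac{3209}{354}$ ($t = -9 - \frac{23}{354} = - \frac{3209}{354} \approx -9.065$)
$I = 84$ ($I = \left(-12\right) \left(-7\right) = 84$)
$t - 352 I = - \frac{3209}{354} - 29568 = - \frac{10470281}{354}$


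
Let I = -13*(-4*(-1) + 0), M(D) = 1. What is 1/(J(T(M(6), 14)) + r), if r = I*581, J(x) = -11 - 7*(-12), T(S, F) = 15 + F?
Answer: -1/30139 ≈ -3.3180e-5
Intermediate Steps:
I = -52 (I = -13*(4 + 0) = -13*4 = -52)
J(x) = 73 (J(x) = -11 + 84 = 73)
r = -30212 (r = -52*581 = -30212)
1/(J(T(M(6), 14)) + r) = 1/(73 - 30212) = 1/(-30139) = -1/30139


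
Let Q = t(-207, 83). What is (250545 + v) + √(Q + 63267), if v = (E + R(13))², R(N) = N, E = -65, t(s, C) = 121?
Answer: 253249 + 2*√15847 ≈ 2.5350e+5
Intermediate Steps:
Q = 121
v = 2704 (v = (-65 + 13)² = (-52)² = 2704)
(250545 + v) + √(Q + 63267) = (250545 + 2704) + √(121 + 63267) = 253249 + √63388 = 253249 + 2*√15847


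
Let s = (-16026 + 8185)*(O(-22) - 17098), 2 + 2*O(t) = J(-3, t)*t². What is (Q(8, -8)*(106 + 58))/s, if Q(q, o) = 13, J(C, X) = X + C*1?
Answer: 2132/181511309 ≈ 1.1746e-5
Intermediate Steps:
J(C, X) = C + X (J(C, X) = X + C = C + X)
O(t) = -1 + t²*(-3 + t)/2 (O(t) = -1 + ((-3 + t)*t²)/2 = -1 + (t²*(-3 + t))/2 = -1 + t²*(-3 + t)/2)
s = 181511309 (s = (-16026 + 8185)*((-1 + (½)*(-22)²*(-3 - 22)) - 17098) = -7841*((-1 + (½)*484*(-25)) - 17098) = -7841*((-1 - 6050) - 17098) = -7841*(-6051 - 17098) = -7841*(-23149) = 181511309)
(Q(8, -8)*(106 + 58))/s = (13*(106 + 58))/181511309 = (13*164)*(1/181511309) = 2132*(1/181511309) = 2132/181511309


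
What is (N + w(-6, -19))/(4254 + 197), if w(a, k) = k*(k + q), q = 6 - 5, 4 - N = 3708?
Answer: -3362/4451 ≈ -0.75534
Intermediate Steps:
N = -3704 (N = 4 - 1*3708 = 4 - 3708 = -3704)
q = 1
w(a, k) = k*(1 + k) (w(a, k) = k*(k + 1) = k*(1 + k))
(N + w(-6, -19))/(4254 + 197) = (-3704 - 19*(1 - 19))/(4254 + 197) = (-3704 - 19*(-18))/4451 = (-3704 + 342)*(1/4451) = -3362*1/4451 = -3362/4451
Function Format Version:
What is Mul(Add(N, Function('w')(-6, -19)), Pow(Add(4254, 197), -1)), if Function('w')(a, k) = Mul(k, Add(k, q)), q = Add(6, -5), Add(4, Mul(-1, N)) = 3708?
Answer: Rational(-3362, 4451) ≈ -0.75534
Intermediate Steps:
N = -3704 (N = Add(4, Mul(-1, 3708)) = Add(4, -3708) = -3704)
q = 1
Function('w')(a, k) = Mul(k, Add(1, k)) (Function('w')(a, k) = Mul(k, Add(k, 1)) = Mul(k, Add(1, k)))
Mul(Add(N, Function('w')(-6, -19)), Pow(Add(4254, 197), -1)) = Mul(Add(-3704, Mul(-19, Add(1, -19))), Pow(Add(4254, 197), -1)) = Mul(Add(-3704, Mul(-19, -18)), Pow(4451, -1)) = Mul(Add(-3704, 342), Rational(1, 4451)) = Mul(-3362, Rational(1, 4451)) = Rational(-3362, 4451)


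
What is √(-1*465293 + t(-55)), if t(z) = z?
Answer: 2*I*√116337 ≈ 682.16*I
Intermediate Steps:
√(-1*465293 + t(-55)) = √(-1*465293 - 55) = √(-465293 - 55) = √(-465348) = 2*I*√116337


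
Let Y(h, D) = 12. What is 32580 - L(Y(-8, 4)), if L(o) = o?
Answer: 32568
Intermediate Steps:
32580 - L(Y(-8, 4)) = 32580 - 1*12 = 32580 - 12 = 32568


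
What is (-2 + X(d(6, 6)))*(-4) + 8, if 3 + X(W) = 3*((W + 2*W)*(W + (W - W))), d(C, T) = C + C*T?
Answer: -63476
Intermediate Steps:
X(W) = -3 + 9*W² (X(W) = -3 + 3*((W + 2*W)*(W + (W - W))) = -3 + 3*((3*W)*(W + 0)) = -3 + 3*((3*W)*W) = -3 + 3*(3*W²) = -3 + 9*W²)
(-2 + X(d(6, 6)))*(-4) + 8 = (-2 + (-3 + 9*(6*(1 + 6))²))*(-4) + 8 = (-2 + (-3 + 9*(6*7)²))*(-4) + 8 = (-2 + (-3 + 9*42²))*(-4) + 8 = (-2 + (-3 + 9*1764))*(-4) + 8 = (-2 + (-3 + 15876))*(-4) + 8 = (-2 + 15873)*(-4) + 8 = 15871*(-4) + 8 = -63484 + 8 = -63476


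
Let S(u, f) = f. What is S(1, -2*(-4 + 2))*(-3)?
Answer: -12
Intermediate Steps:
S(1, -2*(-4 + 2))*(-3) = -2*(-4 + 2)*(-3) = -2*(-2)*(-3) = 4*(-3) = -12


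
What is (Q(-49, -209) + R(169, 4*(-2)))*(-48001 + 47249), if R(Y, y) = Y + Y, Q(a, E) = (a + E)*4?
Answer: 521888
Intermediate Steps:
Q(a, E) = 4*E + 4*a (Q(a, E) = (E + a)*4 = 4*E + 4*a)
R(Y, y) = 2*Y
(Q(-49, -209) + R(169, 4*(-2)))*(-48001 + 47249) = ((4*(-209) + 4*(-49)) + 2*169)*(-48001 + 47249) = ((-836 - 196) + 338)*(-752) = (-1032 + 338)*(-752) = -694*(-752) = 521888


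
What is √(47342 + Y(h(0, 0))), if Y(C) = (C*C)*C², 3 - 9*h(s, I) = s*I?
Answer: √3834703/9 ≈ 217.58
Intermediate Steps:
h(s, I) = ⅓ - I*s/9 (h(s, I) = ⅓ - s*I/9 = ⅓ - I*s/9)
Y(C) = C⁴ (Y(C) = C²*C² = C⁴)
√(47342 + Y(h(0, 0))) = √(47342 + (⅓ - ⅑*0*0)⁴) = √(47342 + (⅓ + 0)⁴) = √(47342 + (⅓)⁴) = √(47342 + 1/81) = √(3834703/81) = √3834703/9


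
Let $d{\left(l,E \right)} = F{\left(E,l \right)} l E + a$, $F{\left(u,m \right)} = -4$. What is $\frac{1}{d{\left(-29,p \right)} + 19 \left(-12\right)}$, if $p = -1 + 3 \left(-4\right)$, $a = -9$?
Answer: $- \frac{1}{1745} \approx -0.00057307$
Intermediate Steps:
$p = -13$ ($p = -1 - 12 = -13$)
$d{\left(l,E \right)} = -9 - 4 E l$ ($d{\left(l,E \right)} = - 4 l E - 9 = - 4 E l - 9 = -9 - 4 E l$)
$\frac{1}{d{\left(-29,p \right)} + 19 \left(-12\right)} = \frac{1}{\left(-9 - \left(-52\right) \left(-29\right)\right) + 19 \left(-12\right)} = \frac{1}{\left(-9 - 1508\right) - 228} = \frac{1}{-1517 - 228} = \frac{1}{-1745} = - \frac{1}{1745}$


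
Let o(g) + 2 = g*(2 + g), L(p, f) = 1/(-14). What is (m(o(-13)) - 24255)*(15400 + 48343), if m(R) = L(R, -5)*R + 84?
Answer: -21579236505/14 ≈ -1.5414e+9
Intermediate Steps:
L(p, f) = -1/14
o(g) = -2 + g*(2 + g)
m(R) = 84 - R/14 (m(R) = -R/14 + 84 = 84 - R/14)
(m(o(-13)) - 24255)*(15400 + 48343) = ((84 - (-2 + (-13)**2 + 2*(-13))/14) - 24255)*(15400 + 48343) = ((84 - (-2 + 169 - 26)/14) - 24255)*63743 = ((84 - 1/14*141) - 24255)*63743 = ((84 - 141/14) - 24255)*63743 = (1035/14 - 24255)*63743 = -338535/14*63743 = -21579236505/14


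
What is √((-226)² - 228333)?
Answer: I*√177257 ≈ 421.02*I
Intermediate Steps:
√((-226)² - 228333) = √(51076 - 228333) = √(-177257) = I*√177257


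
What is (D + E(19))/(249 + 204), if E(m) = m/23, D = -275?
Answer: -2102/3473 ≈ -0.60524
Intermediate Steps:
E(m) = m/23 (E(m) = m*(1/23) = m/23)
(D + E(19))/(249 + 204) = (-275 + (1/23)*19)/(249 + 204) = (-275 + 19/23)/453 = -6306/23*1/453 = -2102/3473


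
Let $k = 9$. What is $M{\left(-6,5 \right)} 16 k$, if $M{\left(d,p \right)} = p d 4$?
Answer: $-17280$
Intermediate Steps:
$M{\left(d,p \right)} = 4 d p$ ($M{\left(d,p \right)} = d p 4 = 4 d p$)
$M{\left(-6,5 \right)} 16 k = 4 \left(-6\right) 5 \cdot 16 \cdot 9 = \left(-120\right) 16 \cdot 9 = \left(-1920\right) 9 = -17280$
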